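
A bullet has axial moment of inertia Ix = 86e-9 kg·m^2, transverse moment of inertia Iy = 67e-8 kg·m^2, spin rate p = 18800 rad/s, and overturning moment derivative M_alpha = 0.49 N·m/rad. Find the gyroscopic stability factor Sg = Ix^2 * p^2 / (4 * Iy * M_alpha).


Sg = Ix^2 * p^2 / (4 * Iy * M_alpha) = (86e-9)^2 * 18800^2 / (4 * 67e-8 * 0.49) = 1.991

1.991


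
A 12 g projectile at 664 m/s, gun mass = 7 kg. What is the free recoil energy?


v_r = m_p*v_p/m_gun = 0.012*664/7 = 1.13829 m/s, E_r = 0.5*m_gun*v_r^2 = 0.5*7*1.13829^2 = 4.535 J

4.535 J


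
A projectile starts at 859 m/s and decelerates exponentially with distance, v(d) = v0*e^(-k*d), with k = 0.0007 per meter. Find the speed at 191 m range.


v = v0*exp(-k*d) = 859*exp(-0.0007*191) = 751.5 m/s

751.5 m/s


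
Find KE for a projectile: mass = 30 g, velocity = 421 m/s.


E = 0.5*m*v^2 = 0.5*0.03*421^2 = 2659 J

2659 J


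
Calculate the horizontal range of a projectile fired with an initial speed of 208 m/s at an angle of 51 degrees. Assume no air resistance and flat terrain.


R = v0^2 * sin(2*theta) / g = 208^2 * sin(2*51°) / 9.81 = 4314 m

4314 m


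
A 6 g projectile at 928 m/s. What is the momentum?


p = m*v = 0.006*928 = 5.568 kg·m/s

5.568 kg·m/s


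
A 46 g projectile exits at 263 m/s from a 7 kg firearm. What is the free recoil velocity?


v_recoil = m_p * v_p / m_gun = 0.046 * 263 / 7 = 1.728 m/s

1.728 m/s


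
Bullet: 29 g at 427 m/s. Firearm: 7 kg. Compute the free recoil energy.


v_r = m_p*v_p/m_gun = 0.029*427/7 = 1.769 m/s, E_r = 0.5*m_gun*v_r^2 = 0.5*7*1.769^2 = 10.95 J

10.95 J


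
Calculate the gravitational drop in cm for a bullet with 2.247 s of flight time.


drop = 0.5*g*t^2 = 0.5*9.81*2.247^2 = 24.7654 m ≈ 2477 cm

2477 cm


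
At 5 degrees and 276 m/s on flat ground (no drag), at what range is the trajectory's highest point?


R = v0^2*sin(2*theta)/g = 276^2*sin(2*5°)/9.81 = 1348.4 m
apex_dist = R/2 = 1348.4/2 = 674.2 m

674.2 m


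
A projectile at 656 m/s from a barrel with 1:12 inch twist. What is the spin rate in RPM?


twist_m = 12*0.0254 = 0.3048 m
spin = v/twist = 656/0.3048 = 2152.231 rev/s
RPM = spin*60 = 2152.231*60 ≈ 129134 RPM

129134 RPM


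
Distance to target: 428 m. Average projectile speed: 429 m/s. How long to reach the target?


t = d/v = 428/429 = 0.9977 s

0.9977 s


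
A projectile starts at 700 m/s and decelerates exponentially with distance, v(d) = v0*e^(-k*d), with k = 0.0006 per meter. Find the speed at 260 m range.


v = v0*exp(-k*d) = 700*exp(-0.0006*260) = 598.9 m/s

598.9 m/s


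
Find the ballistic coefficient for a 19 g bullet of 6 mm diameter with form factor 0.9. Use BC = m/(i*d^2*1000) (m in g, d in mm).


BC = m/(i*d^2*1000) = 19/(0.9 * 6^2 * 1000) = 0.0005864

0.0005864


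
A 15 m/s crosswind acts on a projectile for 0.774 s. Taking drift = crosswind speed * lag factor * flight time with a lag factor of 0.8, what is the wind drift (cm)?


drift = v_wind * lag * t = 15 * 0.8 * 0.774 = 9.288 m ≈ 928.8 cm

928.8 cm


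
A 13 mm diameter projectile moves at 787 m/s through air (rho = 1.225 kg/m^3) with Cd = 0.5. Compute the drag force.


A = pi*(d/2)^2 = pi*(13/2000)^2 = 1.32732e-04 m^2
Fd = 0.5*Cd*rho*A*v^2 = 0.5*0.5*1.225*1.32732e-04*787^2 = 25.18 N

25.18 N


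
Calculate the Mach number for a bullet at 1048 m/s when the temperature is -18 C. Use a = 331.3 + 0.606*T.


a = 331.3 + 0.606*(-18) = 320.392 m/s
M = v/a = 1048/320.392 = 3.271

3.271


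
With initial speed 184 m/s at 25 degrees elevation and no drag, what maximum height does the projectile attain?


H = (v0*sin(theta))^2 / (2g) = (184*sin(25°))^2 / (2*9.81) = 308.2 m

308.2 m


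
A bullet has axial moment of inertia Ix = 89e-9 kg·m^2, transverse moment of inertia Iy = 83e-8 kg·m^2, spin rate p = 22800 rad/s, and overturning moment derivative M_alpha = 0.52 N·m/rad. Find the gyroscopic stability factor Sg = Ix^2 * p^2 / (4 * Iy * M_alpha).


Sg = Ix^2 * p^2 / (4 * Iy * M_alpha) = (89e-9)^2 * 22800^2 / (4 * 83e-8 * 0.52) = 2.385

2.385


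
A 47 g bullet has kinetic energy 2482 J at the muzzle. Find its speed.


v = sqrt(2*E/m) = sqrt(2*2482/0.047) = 325 m/s

325 m/s


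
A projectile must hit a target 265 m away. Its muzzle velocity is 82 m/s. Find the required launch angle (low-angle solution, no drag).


sin(2*theta) = R*g/v0^2 = 265*9.81/82^2 = 0.386623, theta = arcsin(0.386623)/2 = 11.37°

11.37 degrees


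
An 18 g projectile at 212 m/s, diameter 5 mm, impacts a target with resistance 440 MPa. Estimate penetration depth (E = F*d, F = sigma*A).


A = pi*(d/2)^2 = pi*(5/2)^2 = 19.635 mm^2
E = 0.5*m*v^2 = 0.5*0.018*212^2 = 404.496 J
depth = E/(sigma*A) = 404.496 J / (440 MPa * 19.635 mm^2) = 404.496/(440 * 19.635) m = 0.04682 m ≈ 46.82 mm

46.82 mm


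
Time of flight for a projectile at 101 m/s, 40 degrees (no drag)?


T = 2*v0*sin(theta)/g = 2*101*sin(40°)/9.81 = 13.24 s

13.24 s


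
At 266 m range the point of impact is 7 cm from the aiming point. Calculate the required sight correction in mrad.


1 mrad subtends 1 cm per 10 m of range, so adj = error_cm / (dist_m / 10) = 7 / (266/10) = 0.2632 mrad

0.2632 mrad


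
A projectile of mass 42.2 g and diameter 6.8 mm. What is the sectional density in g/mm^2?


SD = m/d^2 = 42.2/6.8^2 = 0.9126 g/mm^2

0.9126 g/mm^2


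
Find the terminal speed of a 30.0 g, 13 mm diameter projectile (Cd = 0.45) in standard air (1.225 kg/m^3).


A = pi*(d/2)^2 = pi*(13/2000)^2 = 1.32732e-04 m^2
vt = sqrt(2mg/(Cd*rho*A)) = sqrt(2*0.03*9.81/(0.45 * 1.225 * 1.32732e-04)) = 89.69 m/s

89.69 m/s


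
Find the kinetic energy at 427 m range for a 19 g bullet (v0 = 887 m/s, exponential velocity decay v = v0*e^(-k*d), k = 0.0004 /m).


v = v0*exp(-k*d) = 887*exp(-0.0004*427) = 747.732 m/s
E = 0.5*m*v^2 = 0.5*0.019*747.732^2 = 5311 J

5311 J


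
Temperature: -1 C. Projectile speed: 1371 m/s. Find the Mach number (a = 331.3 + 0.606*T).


a = 331.3 + 0.606*(-1) = 330.694 m/s
M = v/a = 1371/330.694 = 4.146

4.146


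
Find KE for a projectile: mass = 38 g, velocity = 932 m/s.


E = 0.5*m*v^2 = 0.5*0.038*932^2 = 16504 J

16504 J


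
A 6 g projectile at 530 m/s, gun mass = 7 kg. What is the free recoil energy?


v_r = m_p*v_p/m_gun = 0.006*530/7 = 0.454286 m/s, E_r = 0.5*m_gun*v_r^2 = 0.5*7*0.454286^2 = 0.7223 J

0.7223 J


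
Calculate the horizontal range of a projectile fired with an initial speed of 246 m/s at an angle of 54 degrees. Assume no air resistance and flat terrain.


R = v0^2 * sin(2*theta) / g = 246^2 * sin(2*54°) / 9.81 = 5867 m

5867 m


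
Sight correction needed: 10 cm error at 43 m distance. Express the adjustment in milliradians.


1 mrad subtends 1 cm per 10 m of range, so adj = error_cm / (dist_m / 10) = 10 / (43/10) = 2.326 mrad

2.326 mrad


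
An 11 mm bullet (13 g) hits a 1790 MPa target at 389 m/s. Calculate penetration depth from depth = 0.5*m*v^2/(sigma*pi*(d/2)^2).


A = pi*(d/2)^2 = pi*(11/2)^2 = 95.0332 mm^2
E = 0.5*m*v^2 = 0.5*0.013*389^2 = 983.587 J
depth = E/(sigma*A) = 983.587 J / (1790 MPa * 95.0332 mm^2) = 983.587/(1790 * 95.0332) m = 0.00578208 m ≈ 5.782 mm

5.782 mm


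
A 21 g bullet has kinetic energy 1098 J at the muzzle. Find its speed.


v = sqrt(2*E/m) = sqrt(2*1098/0.021) = 323.4 m/s

323.4 m/s


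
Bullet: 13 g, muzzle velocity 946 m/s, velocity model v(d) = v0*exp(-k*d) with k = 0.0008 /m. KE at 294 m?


v = v0*exp(-k*d) = 946*exp(-0.0008*294) = 747.73 m/s
E = 0.5*m*v^2 = 0.5*0.013*747.73^2 = 3634 J

3634 J


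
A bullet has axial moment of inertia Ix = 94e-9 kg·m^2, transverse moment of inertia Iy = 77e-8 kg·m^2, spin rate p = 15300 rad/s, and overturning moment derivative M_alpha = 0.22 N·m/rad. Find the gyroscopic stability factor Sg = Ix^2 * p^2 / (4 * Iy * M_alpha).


Sg = Ix^2 * p^2 / (4 * Iy * M_alpha) = (94e-9)^2 * 15300^2 / (4 * 77e-8 * 0.22) = 3.053

3.053


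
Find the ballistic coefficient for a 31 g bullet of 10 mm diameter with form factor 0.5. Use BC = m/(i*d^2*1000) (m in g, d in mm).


BC = m/(i*d^2*1000) = 31/(0.5 * 10^2 * 1000) = 0.00062

0.00062


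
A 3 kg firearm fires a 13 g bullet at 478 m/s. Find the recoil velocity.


v_recoil = m_p * v_p / m_gun = 0.013 * 478 / 3 = 2.071 m/s

2.071 m/s


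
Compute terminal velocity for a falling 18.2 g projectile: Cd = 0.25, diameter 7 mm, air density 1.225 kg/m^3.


A = pi*(d/2)^2 = pi*(7/2000)^2 = 3.84845e-05 m^2
vt = sqrt(2mg/(Cd*rho*A)) = sqrt(2*0.0182*9.81/(0.25 * 1.225 * 3.84845e-05)) = 174.1 m/s

174.1 m/s


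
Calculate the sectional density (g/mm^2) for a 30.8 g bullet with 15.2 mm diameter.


SD = m/d^2 = 30.8/15.2^2 = 0.1333 g/mm^2

0.1333 g/mm^2


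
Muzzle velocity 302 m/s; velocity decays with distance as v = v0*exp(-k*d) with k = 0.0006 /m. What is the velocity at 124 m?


v = v0*exp(-k*d) = 302*exp(-0.0006*124) = 280.3 m/s

280.3 m/s


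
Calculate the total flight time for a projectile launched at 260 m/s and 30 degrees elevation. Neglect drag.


T = 2*v0*sin(theta)/g = 2*260*sin(30°)/9.81 = 26.5 s

26.5 s


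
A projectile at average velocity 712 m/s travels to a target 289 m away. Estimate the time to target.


t = d/v = 289/712 = 0.4059 s

0.4059 s


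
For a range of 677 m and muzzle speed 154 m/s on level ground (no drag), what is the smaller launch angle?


sin(2*theta) = R*g/v0^2 = 677*9.81/154^2 = 0.280038, theta = arcsin(0.280038)/2 = 8.131°

8.131 degrees


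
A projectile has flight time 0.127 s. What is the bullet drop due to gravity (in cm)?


drop = 0.5*g*t^2 = 0.5*9.81*0.127^2 = 0.0791127 m ≈ 7.911 cm

7.911 cm


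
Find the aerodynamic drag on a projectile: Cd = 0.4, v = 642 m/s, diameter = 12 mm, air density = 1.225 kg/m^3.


A = pi*(d/2)^2 = pi*(12/2000)^2 = 1.13097e-04 m^2
Fd = 0.5*Cd*rho*A*v^2 = 0.5*0.4*1.225*1.13097e-04*642^2 = 11.42 N

11.42 N


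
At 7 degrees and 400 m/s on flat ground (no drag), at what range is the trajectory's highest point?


R = v0^2*sin(2*theta)/g = 400^2*sin(2*7°)/9.81 = 3945.72 m
apex_dist = R/2 = 3945.72/2 = 1973 m

1973 m


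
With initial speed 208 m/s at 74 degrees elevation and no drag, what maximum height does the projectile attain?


H = (v0*sin(theta))^2 / (2g) = (208*sin(74°))^2 / (2*9.81) = 2038 m

2038 m


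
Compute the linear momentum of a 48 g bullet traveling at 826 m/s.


p = m*v = 0.048*826 = 39.65 kg·m/s

39.65 kg·m/s


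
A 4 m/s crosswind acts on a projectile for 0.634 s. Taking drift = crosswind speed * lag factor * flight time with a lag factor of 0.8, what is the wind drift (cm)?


drift = v_wind * lag * t = 4 * 0.8 * 0.634 = 2.0288 m ≈ 202.9 cm

202.9 cm


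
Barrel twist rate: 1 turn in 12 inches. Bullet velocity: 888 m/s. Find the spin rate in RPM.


twist_m = 12*0.0254 = 0.3048 m
spin = v/twist = 888/0.3048 = 2913.386 rev/s
RPM = spin*60 = 2913.386*60 ≈ 174803 RPM

174803 RPM


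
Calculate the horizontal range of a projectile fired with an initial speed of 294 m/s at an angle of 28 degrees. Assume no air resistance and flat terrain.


R = v0^2 * sin(2*theta) / g = 294^2 * sin(2*28°) / 9.81 = 7305 m

7305 m


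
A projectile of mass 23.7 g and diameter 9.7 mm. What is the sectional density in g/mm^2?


SD = m/d^2 = 23.7/9.7^2 = 0.2519 g/mm^2

0.2519 g/mm^2


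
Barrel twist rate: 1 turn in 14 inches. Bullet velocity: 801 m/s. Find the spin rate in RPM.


twist_m = 14*0.0254 = 0.3556 m
spin = v/twist = 801/0.3556 = 2252.531 rev/s
RPM = spin*60 = 2252.531*60 ≈ 135152 RPM

135152 RPM


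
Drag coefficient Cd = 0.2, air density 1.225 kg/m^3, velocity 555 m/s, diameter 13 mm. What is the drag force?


A = pi*(d/2)^2 = pi*(13/2000)^2 = 1.32732e-04 m^2
Fd = 0.5*Cd*rho*A*v^2 = 0.5*0.2*1.225*1.32732e-04*555^2 = 5.008 N

5.008 N


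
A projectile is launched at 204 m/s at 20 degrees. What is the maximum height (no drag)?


H = (v0*sin(theta))^2 / (2g) = (204*sin(20°))^2 / (2*9.81) = 248.1 m

248.1 m


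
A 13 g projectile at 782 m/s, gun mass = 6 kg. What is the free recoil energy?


v_r = m_p*v_p/m_gun = 0.013*782/6 = 1.69433 m/s, E_r = 0.5*m_gun*v_r^2 = 0.5*6*1.69433^2 = 8.612 J

8.612 J


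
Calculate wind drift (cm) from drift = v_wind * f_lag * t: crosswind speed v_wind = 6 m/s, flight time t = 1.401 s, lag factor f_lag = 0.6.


drift = v_wind * lag * t = 6 * 0.6 * 1.401 = 5.0436 m ≈ 504.4 cm

504.4 cm


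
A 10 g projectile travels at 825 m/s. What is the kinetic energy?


E = 0.5*m*v^2 = 0.5*0.01*825^2 = 3403 J

3403 J


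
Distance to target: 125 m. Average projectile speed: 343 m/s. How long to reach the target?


t = d/v = 125/343 = 0.3644 s

0.3644 s


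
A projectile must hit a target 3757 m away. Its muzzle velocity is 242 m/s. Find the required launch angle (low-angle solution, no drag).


sin(2*theta) = R*g/v0^2 = 3757*9.81/242^2 = 0.629332, theta = arcsin(0.629332)/2 = 19.5°

19.5 degrees


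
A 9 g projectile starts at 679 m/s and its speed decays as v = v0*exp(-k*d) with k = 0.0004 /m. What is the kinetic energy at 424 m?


v = v0*exp(-k*d) = 679*exp(-0.0004*424) = 573.078 m/s
E = 0.5*m*v^2 = 0.5*0.009*573.078^2 = 1478 J

1478 J


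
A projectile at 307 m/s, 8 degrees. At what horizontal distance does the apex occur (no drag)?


R = v0^2*sin(2*theta)/g = 307^2*sin(2*8°)/9.81 = 2648.17 m
apex_dist = R/2 = 2648.17/2 = 1324 m

1324 m


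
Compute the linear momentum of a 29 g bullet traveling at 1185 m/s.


p = m*v = 0.029*1185 = 34.37 kg·m/s

34.37 kg·m/s


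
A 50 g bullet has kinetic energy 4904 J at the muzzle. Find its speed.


v = sqrt(2*E/m) = sqrt(2*4904/0.05) = 442.9 m/s

442.9 m/s


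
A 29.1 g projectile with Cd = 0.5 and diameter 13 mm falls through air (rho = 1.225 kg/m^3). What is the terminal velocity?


A = pi*(d/2)^2 = pi*(13/2000)^2 = 1.32732e-04 m^2
vt = sqrt(2mg/(Cd*rho*A)) = sqrt(2*0.0291*9.81/(0.5 * 1.225 * 1.32732e-04)) = 83.8 m/s

83.8 m/s


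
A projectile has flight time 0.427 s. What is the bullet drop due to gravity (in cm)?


drop = 0.5*g*t^2 = 0.5*9.81*0.427^2 = 0.894324 m ≈ 89.43 cm

89.43 cm


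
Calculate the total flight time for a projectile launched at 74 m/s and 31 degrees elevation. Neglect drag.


T = 2*v0*sin(theta)/g = 2*74*sin(31°)/9.81 = 7.77 s

7.77 s


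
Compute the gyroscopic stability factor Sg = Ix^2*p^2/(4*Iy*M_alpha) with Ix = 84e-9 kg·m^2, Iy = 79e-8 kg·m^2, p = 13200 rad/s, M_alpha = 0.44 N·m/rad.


Sg = Ix^2 * p^2 / (4 * Iy * M_alpha) = (84e-9)^2 * 13200^2 / (4 * 79e-8 * 0.44) = 0.8842

0.8842


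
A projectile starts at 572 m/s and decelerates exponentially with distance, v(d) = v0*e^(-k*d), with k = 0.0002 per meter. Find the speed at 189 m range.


v = v0*exp(-k*d) = 572*exp(-0.0002*189) = 550.8 m/s

550.8 m/s


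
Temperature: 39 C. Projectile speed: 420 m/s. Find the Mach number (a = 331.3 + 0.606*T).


a = 331.3 + 0.606*(39) = 354.934 m/s
M = v/a = 420/354.934 = 1.183

1.183


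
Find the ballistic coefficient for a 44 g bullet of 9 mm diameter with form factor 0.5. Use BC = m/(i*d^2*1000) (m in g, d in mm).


BC = m/(i*d^2*1000) = 44/(0.5 * 9^2 * 1000) = 0.001086

0.001086


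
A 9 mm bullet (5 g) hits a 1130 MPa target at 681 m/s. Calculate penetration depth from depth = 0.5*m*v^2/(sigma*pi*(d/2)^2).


A = pi*(d/2)^2 = pi*(9/2)^2 = 63.6173 mm^2
E = 0.5*m*v^2 = 0.5*0.005*681^2 = 1159.4 J
depth = E/(sigma*A) = 1159.4 J / (1130 MPa * 63.6173 mm^2) = 1159.4/(1130 * 63.6173) m = 0.016128 m ≈ 16.13 mm

16.13 mm


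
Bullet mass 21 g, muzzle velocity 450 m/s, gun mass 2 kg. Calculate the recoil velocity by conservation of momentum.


v_recoil = m_p * v_p / m_gun = 0.021 * 450 / 2 = 4.725 m/s

4.725 m/s


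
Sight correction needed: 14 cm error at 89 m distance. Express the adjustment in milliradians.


1 mrad subtends 1 cm per 10 m of range, so adj = error_cm / (dist_m / 10) = 14 / (89/10) = 1.573 mrad

1.573 mrad


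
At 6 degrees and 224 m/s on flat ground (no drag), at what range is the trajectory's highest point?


R = v0^2*sin(2*theta)/g = 224^2*sin(2*6°)/9.81 = 1063.42 m
apex_dist = R/2 = 1063.42/2 = 531.7 m

531.7 m


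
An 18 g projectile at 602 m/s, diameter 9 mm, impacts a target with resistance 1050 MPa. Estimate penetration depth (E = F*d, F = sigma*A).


A = pi*(d/2)^2 = pi*(9/2)^2 = 63.6173 mm^2
E = 0.5*m*v^2 = 0.5*0.018*602^2 = 3261.64 J
depth = E/(sigma*A) = 3261.64 J / (1050 MPa * 63.6173 mm^2) = 3261.64/(1050 * 63.6173) m = 0.0488283 m ≈ 48.83 mm

48.83 mm


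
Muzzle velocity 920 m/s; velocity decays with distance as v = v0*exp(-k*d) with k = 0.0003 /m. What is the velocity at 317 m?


v = v0*exp(-k*d) = 920*exp(-0.0003*317) = 836.5 m/s

836.5 m/s


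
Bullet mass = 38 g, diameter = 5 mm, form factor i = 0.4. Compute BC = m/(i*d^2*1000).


BC = m/(i*d^2*1000) = 38/(0.4 * 5^2 * 1000) = 0.0038

0.0038


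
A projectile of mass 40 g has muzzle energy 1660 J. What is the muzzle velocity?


v = sqrt(2*E/m) = sqrt(2*1660/0.04) = 288.1 m/s

288.1 m/s


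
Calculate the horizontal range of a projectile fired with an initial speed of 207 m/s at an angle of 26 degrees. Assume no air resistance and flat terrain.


R = v0^2 * sin(2*theta) / g = 207^2 * sin(2*26°) / 9.81 = 3442 m

3442 m


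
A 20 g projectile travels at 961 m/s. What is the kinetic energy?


E = 0.5*m*v^2 = 0.5*0.02*961^2 = 9235 J

9235 J


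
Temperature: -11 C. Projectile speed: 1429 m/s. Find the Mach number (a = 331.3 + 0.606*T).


a = 331.3 + 0.606*(-11) = 324.634 m/s
M = v/a = 1429/324.634 = 4.402

4.402


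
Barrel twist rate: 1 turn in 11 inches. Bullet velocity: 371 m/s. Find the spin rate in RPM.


twist_m = 11*0.0254 = 0.2794 m
spin = v/twist = 371/0.2794 = 1327.845 rev/s
RPM = spin*60 = 1327.845*60 ≈ 79671 RPM

79671 RPM


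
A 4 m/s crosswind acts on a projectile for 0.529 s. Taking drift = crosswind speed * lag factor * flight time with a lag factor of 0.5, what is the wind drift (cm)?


drift = v_wind * lag * t = 4 * 0.5 * 0.529 = 1.058 m ≈ 105.8 cm

105.8 cm


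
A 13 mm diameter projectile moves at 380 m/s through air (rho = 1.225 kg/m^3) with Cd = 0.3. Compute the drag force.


A = pi*(d/2)^2 = pi*(13/2000)^2 = 1.32732e-04 m^2
Fd = 0.5*Cd*rho*A*v^2 = 0.5*0.3*1.225*1.32732e-04*380^2 = 3.522 N

3.522 N


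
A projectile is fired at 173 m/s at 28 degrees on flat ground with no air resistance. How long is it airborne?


T = 2*v0*sin(theta)/g = 2*173*sin(28°)/9.81 = 16.56 s

16.56 s


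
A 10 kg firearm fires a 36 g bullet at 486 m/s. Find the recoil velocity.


v_recoil = m_p * v_p / m_gun = 0.036 * 486 / 10 = 1.75 m/s

1.75 m/s


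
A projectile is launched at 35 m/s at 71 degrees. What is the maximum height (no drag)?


H = (v0*sin(theta))^2 / (2g) = (35*sin(71°))^2 / (2*9.81) = 55.82 m

55.82 m


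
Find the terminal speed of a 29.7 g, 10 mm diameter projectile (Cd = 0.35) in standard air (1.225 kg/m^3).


A = pi*(d/2)^2 = pi*(10/2000)^2 = 7.85398e-05 m^2
vt = sqrt(2mg/(Cd*rho*A)) = sqrt(2*0.0297*9.81/(0.35 * 1.225 * 7.85398e-05)) = 131.5 m/s

131.5 m/s


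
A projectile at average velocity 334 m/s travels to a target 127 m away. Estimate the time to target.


t = d/v = 127/334 = 0.3802 s

0.3802 s


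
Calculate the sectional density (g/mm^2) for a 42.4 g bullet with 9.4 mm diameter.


SD = m/d^2 = 42.4/9.4^2 = 0.4799 g/mm^2

0.4799 g/mm^2


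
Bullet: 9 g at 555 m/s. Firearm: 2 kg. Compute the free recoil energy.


v_r = m_p*v_p/m_gun = 0.009*555/2 = 2.4975 m/s, E_r = 0.5*m_gun*v_r^2 = 0.5*2*2.4975^2 = 6.238 J

6.238 J


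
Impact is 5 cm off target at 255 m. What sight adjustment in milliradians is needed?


1 mrad subtends 1 cm per 10 m of range, so adj = error_cm / (dist_m / 10) = 5 / (255/10) = 0.1961 mrad

0.1961 mrad


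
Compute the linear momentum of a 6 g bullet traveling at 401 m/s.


p = m*v = 0.006*401 = 2.406 kg·m/s

2.406 kg·m/s


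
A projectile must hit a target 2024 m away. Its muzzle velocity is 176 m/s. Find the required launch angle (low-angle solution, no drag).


sin(2*theta) = R*g/v0^2 = 2024*9.81/176^2 = 0.640994, theta = arcsin(0.640994)/2 = 19.93°

19.93 degrees


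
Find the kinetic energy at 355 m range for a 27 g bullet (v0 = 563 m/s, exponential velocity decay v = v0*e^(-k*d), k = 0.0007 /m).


v = v0*exp(-k*d) = 563*exp(-0.0007*355) = 439.123 m/s
E = 0.5*m*v^2 = 0.5*0.027*439.123^2 = 2603 J

2603 J


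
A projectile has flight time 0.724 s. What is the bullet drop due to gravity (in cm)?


drop = 0.5*g*t^2 = 0.5*9.81*0.724^2 = 2.57108 m ≈ 257.1 cm

257.1 cm


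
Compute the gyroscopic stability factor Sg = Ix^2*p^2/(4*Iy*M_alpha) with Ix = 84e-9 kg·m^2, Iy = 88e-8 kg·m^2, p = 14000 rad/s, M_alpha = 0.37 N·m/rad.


Sg = Ix^2 * p^2 / (4 * Iy * M_alpha) = (84e-9)^2 * 14000^2 / (4 * 88e-8 * 0.37) = 1.062

1.062


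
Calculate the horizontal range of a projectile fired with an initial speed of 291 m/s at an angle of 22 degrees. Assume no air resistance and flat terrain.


R = v0^2 * sin(2*theta) / g = 291^2 * sin(2*22°) / 9.81 = 5996 m

5996 m


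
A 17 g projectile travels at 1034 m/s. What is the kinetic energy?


E = 0.5*m*v^2 = 0.5*0.017*1034^2 = 9088 J

9088 J


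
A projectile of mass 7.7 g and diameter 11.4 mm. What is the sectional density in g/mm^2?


SD = m/d^2 = 7.7/11.4^2 = 0.05925 g/mm^2

0.05925 g/mm^2


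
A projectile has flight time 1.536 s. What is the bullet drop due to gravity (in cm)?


drop = 0.5*g*t^2 = 0.5*9.81*1.536^2 = 11.5723 m ≈ 1157 cm

1157 cm


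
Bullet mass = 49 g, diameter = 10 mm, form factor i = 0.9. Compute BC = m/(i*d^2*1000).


BC = m/(i*d^2*1000) = 49/(0.9 * 10^2 * 1000) = 0.0005444

0.0005444


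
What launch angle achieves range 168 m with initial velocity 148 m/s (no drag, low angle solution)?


sin(2*theta) = R*g/v0^2 = 168*9.81/148^2 = 0.0752411, theta = arcsin(0.0752411)/2 = 2.158°

2.158 degrees


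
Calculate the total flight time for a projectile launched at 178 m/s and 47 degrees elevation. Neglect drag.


T = 2*v0*sin(theta)/g = 2*178*sin(47°)/9.81 = 26.54 s

26.54 s


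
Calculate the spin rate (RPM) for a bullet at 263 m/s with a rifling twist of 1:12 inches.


twist_m = 12*0.0254 = 0.3048 m
spin = v/twist = 263/0.3048 = 862.8609 rev/s
RPM = spin*60 = 862.8609*60 ≈ 51772 RPM

51772 RPM


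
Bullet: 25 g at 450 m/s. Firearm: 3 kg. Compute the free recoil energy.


v_r = m_p*v_p/m_gun = 0.025*450/3 = 3.75 m/s, E_r = 0.5*m_gun*v_r^2 = 0.5*3*3.75^2 = 21.09 J

21.09 J


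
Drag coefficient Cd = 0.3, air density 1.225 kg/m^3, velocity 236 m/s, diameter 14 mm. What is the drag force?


A = pi*(d/2)^2 = pi*(14/2000)^2 = 1.53938e-04 m^2
Fd = 0.5*Cd*rho*A*v^2 = 0.5*0.3*1.225*1.53938e-04*236^2 = 1.575 N

1.575 N


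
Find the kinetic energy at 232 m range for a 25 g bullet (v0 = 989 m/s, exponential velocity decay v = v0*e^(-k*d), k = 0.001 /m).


v = v0*exp(-k*d) = 989*exp(-0.001*232) = 784.224 m/s
E = 0.5*m*v^2 = 0.5*0.025*784.224^2 = 7688 J

7688 J


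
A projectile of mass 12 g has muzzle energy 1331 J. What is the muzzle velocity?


v = sqrt(2*E/m) = sqrt(2*1331/0.012) = 471 m/s

471 m/s


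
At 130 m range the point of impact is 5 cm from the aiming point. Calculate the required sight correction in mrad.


1 mrad subtends 1 cm per 10 m of range, so adj = error_cm / (dist_m / 10) = 5 / (130/10) = 0.3846 mrad

0.3846 mrad


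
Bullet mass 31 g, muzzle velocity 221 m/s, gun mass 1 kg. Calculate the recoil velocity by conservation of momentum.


v_recoil = m_p * v_p / m_gun = 0.031 * 221 / 1 = 6.851 m/s

6.851 m/s


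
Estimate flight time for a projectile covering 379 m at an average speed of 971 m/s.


t = d/v = 379/971 = 0.3903 s

0.3903 s


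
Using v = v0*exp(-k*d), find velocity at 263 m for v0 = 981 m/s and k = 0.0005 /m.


v = v0*exp(-k*d) = 981*exp(-0.0005*263) = 860.1 m/s

860.1 m/s


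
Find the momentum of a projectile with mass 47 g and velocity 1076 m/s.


p = m*v = 0.047*1076 = 50.57 kg·m/s

50.57 kg·m/s


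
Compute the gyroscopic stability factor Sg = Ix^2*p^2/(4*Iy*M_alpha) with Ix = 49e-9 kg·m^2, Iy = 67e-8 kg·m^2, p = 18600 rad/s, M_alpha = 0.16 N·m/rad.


Sg = Ix^2 * p^2 / (4 * Iy * M_alpha) = (49e-9)^2 * 18600^2 / (4 * 67e-8 * 0.16) = 1.937

1.937


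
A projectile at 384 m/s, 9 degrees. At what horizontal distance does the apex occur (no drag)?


R = v0^2*sin(2*theta)/g = 384^2*sin(2*9°)/9.81 = 4644.89 m
apex_dist = R/2 = 4644.89/2 = 2322 m

2322 m


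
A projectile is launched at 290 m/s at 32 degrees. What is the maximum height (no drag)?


H = (v0*sin(theta))^2 / (2g) = (290*sin(32°))^2 / (2*9.81) = 1204 m

1204 m


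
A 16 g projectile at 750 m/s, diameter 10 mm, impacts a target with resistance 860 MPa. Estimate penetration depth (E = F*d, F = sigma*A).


A = pi*(d/2)^2 = pi*(10/2)^2 = 78.5398 mm^2
E = 0.5*m*v^2 = 0.5*0.016*750^2 = 4500 J
depth = E/(sigma*A) = 4500 J / (860 MPa * 78.5398 mm^2) = 4500/(860 * 78.5398) m = 0.066623 m ≈ 66.62 mm

66.62 mm


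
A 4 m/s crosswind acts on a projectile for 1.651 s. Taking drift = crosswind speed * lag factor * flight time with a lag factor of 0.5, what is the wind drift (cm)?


drift = v_wind * lag * t = 4 * 0.5 * 1.651 = 3.302 m ≈ 330.2 cm

330.2 cm


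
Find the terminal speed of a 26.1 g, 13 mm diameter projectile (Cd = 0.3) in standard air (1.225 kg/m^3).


A = pi*(d/2)^2 = pi*(13/2000)^2 = 1.32732e-04 m^2
vt = sqrt(2mg/(Cd*rho*A)) = sqrt(2*0.0261*9.81/(0.3 * 1.225 * 1.32732e-04)) = 102.5 m/s

102.5 m/s


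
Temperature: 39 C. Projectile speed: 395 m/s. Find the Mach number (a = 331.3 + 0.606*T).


a = 331.3 + 0.606*(39) = 354.934 m/s
M = v/a = 395/354.934 = 1.113

1.113


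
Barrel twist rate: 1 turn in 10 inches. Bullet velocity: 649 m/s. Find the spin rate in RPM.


twist_m = 10*0.0254 = 0.254 m
spin = v/twist = 649/0.254 = 2555.118 rev/s
RPM = spin*60 = 2555.118*60 ≈ 153307 RPM

153307 RPM


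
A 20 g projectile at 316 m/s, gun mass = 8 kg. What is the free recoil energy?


v_r = m_p*v_p/m_gun = 0.02*316/8 = 0.79 m/s, E_r = 0.5*m_gun*v_r^2 = 0.5*8*0.79^2 = 2.496 J

2.496 J


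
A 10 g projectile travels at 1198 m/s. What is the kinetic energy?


E = 0.5*m*v^2 = 0.5*0.01*1198^2 = 7176 J

7176 J


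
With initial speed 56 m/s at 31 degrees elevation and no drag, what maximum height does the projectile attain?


H = (v0*sin(theta))^2 / (2g) = (56*sin(31°))^2 / (2*9.81) = 42.4 m

42.4 m


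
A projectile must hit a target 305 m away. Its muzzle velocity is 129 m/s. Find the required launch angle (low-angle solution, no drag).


sin(2*theta) = R*g/v0^2 = 305*9.81/129^2 = 0.1798, theta = arcsin(0.1798)/2 = 5.179°

5.179 degrees


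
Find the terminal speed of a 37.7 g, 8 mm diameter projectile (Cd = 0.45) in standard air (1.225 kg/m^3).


A = pi*(d/2)^2 = pi*(8/2000)^2 = 5.02655e-05 m^2
vt = sqrt(2mg/(Cd*rho*A)) = sqrt(2*0.0377*9.81/(0.45 * 1.225 * 5.02655e-05)) = 163.4 m/s

163.4 m/s


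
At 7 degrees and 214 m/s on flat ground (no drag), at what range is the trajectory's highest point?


R = v0^2*sin(2*theta)/g = 214^2*sin(2*7°)/9.81 = 1129.36 m
apex_dist = R/2 = 1129.36/2 = 564.7 m

564.7 m


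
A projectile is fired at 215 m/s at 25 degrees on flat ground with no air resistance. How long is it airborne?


T = 2*v0*sin(theta)/g = 2*215*sin(25°)/9.81 = 18.52 s

18.52 s


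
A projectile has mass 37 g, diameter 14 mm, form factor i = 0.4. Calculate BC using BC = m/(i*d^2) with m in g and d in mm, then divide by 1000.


BC = m/(i*d^2*1000) = 37/(0.4 * 14^2 * 1000) = 0.0004719

0.0004719


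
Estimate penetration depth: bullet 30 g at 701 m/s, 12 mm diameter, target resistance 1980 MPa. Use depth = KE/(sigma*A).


A = pi*(d/2)^2 = pi*(12/2)^2 = 113.097 mm^2
E = 0.5*m*v^2 = 0.5*0.03*701^2 = 7371.01 J
depth = E/(sigma*A) = 7371.01 J / (1980 MPa * 113.097 mm^2) = 7371.01/(1980 * 113.097) m = 0.0329162 m ≈ 32.92 mm

32.92 mm


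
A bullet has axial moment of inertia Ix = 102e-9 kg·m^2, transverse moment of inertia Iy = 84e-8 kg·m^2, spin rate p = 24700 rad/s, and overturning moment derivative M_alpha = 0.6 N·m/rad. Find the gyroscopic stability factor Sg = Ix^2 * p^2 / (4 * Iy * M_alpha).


Sg = Ix^2 * p^2 / (4 * Iy * M_alpha) = (102e-9)^2 * 24700^2 / (4 * 84e-8 * 0.6) = 3.149

3.149


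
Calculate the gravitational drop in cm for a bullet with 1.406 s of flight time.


drop = 0.5*g*t^2 = 0.5*9.81*1.406^2 = 9.69638 m ≈ 969.6 cm

969.6 cm


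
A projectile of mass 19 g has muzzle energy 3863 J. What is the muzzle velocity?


v = sqrt(2*E/m) = sqrt(2*3863/0.019) = 637.7 m/s

637.7 m/s


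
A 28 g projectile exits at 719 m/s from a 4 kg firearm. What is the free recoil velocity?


v_recoil = m_p * v_p / m_gun = 0.028 * 719 / 4 = 5.033 m/s

5.033 m/s


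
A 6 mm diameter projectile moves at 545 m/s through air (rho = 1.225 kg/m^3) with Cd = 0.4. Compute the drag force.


A = pi*(d/2)^2 = pi*(6/2000)^2 = 2.82743e-05 m^2
Fd = 0.5*Cd*rho*A*v^2 = 0.5*0.4*1.225*2.82743e-05*545^2 = 2.058 N

2.058 N


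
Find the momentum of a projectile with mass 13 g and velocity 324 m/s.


p = m*v = 0.013*324 = 4.212 kg·m/s

4.212 kg·m/s


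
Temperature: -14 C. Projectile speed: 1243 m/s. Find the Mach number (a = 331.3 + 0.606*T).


a = 331.3 + 0.606*(-14) = 322.816 m/s
M = v/a = 1243/322.816 = 3.85

3.85


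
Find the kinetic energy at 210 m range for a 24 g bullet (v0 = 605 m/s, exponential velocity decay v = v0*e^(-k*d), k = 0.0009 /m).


v = v0*exp(-k*d) = 605*exp(-0.0009*210) = 500.811 m/s
E = 0.5*m*v^2 = 0.5*0.024*500.811^2 = 3010 J

3010 J


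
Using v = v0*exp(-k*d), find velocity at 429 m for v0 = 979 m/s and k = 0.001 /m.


v = v0*exp(-k*d) = 979*exp(-0.001*429) = 637.5 m/s

637.5 m/s


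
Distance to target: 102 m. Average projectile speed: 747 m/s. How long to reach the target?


t = d/v = 102/747 = 0.1365 s

0.1365 s


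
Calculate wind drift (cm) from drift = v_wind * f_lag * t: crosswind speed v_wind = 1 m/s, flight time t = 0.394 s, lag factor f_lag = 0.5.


drift = v_wind * lag * t = 1 * 0.5 * 0.394 = 0.197 m ≈ 19.7 cm

19.7 cm


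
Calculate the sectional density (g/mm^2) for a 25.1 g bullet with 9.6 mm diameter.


SD = m/d^2 = 25.1/9.6^2 = 0.2724 g/mm^2

0.2724 g/mm^2


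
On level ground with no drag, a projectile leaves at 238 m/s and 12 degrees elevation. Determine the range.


R = v0^2 * sin(2*theta) / g = 238^2 * sin(2*12°) / 9.81 = 2349 m

2349 m


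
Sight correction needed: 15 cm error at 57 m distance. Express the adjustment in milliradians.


1 mrad subtends 1 cm per 10 m of range, so adj = error_cm / (dist_m / 10) = 15 / (57/10) = 2.632 mrad

2.632 mrad


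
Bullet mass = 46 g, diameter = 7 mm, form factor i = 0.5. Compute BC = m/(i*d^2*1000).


BC = m/(i*d^2*1000) = 46/(0.5 * 7^2 * 1000) = 0.001878

0.001878


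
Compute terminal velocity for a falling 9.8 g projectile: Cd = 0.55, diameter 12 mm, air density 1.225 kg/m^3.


A = pi*(d/2)^2 = pi*(12/2000)^2 = 1.13097e-04 m^2
vt = sqrt(2mg/(Cd*rho*A)) = sqrt(2*0.0098*9.81/(0.55 * 1.225 * 1.13097e-04)) = 50.23 m/s

50.23 m/s


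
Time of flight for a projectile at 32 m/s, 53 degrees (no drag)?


T = 2*v0*sin(theta)/g = 2*32*sin(53°)/9.81 = 5.21 s

5.21 s


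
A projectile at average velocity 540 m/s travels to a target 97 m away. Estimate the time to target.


t = d/v = 97/540 = 0.1796 s

0.1796 s


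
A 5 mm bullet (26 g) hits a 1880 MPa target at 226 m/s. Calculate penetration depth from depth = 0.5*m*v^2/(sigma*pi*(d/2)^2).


A = pi*(d/2)^2 = pi*(5/2)^2 = 19.635 mm^2
E = 0.5*m*v^2 = 0.5*0.026*226^2 = 663.988 J
depth = E/(sigma*A) = 663.988 J / (1880 MPa * 19.635 mm^2) = 663.988/(1880 * 19.635) m = 0.0179876 m ≈ 17.99 mm

17.99 mm


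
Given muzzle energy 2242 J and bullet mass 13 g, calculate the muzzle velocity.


v = sqrt(2*E/m) = sqrt(2*2242/0.013) = 587.3 m/s

587.3 m/s


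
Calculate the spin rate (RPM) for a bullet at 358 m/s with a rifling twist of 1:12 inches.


twist_m = 12*0.0254 = 0.3048 m
spin = v/twist = 358/0.3048 = 1174.541 rev/s
RPM = spin*60 = 1174.541*60 ≈ 70472 RPM

70472 RPM


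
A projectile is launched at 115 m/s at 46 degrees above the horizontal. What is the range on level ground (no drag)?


R = v0^2 * sin(2*theta) / g = 115^2 * sin(2*46°) / 9.81 = 1347 m

1347 m


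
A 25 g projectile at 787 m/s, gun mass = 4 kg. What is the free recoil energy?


v_r = m_p*v_p/m_gun = 0.025*787/4 = 4.91875 m/s, E_r = 0.5*m_gun*v_r^2 = 0.5*4*4.91875^2 = 48.39 J

48.39 J


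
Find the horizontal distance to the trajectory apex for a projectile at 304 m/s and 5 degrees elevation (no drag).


R = v0^2*sin(2*theta)/g = 304^2*sin(2*5°)/9.81 = 1635.87 m
apex_dist = R/2 = 1635.87/2 = 817.9 m

817.9 m


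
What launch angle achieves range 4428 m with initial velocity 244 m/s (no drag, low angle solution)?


sin(2*theta) = R*g/v0^2 = 4428*9.81/244^2 = 0.72962, theta = arcsin(0.72962)/2 = 23.43°

23.43 degrees


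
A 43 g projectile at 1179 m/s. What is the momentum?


p = m*v = 0.043*1179 = 50.7 kg·m/s

50.7 kg·m/s


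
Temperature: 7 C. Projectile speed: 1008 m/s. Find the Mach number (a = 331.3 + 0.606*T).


a = 331.3 + 0.606*(7) = 335.542 m/s
M = v/a = 1008/335.542 = 3.004

3.004


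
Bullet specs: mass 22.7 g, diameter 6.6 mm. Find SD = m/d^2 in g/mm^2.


SD = m/d^2 = 22.7/6.6^2 = 0.5211 g/mm^2

0.5211 g/mm^2


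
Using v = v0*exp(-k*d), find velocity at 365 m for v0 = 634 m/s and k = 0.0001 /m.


v = v0*exp(-k*d) = 634*exp(-0.0001*365) = 611.3 m/s

611.3 m/s


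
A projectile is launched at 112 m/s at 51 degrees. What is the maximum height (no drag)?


H = (v0*sin(theta))^2 / (2g) = (112*sin(51°))^2 / (2*9.81) = 386.1 m

386.1 m


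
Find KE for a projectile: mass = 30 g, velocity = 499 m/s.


E = 0.5*m*v^2 = 0.5*0.03*499^2 = 3735 J

3735 J


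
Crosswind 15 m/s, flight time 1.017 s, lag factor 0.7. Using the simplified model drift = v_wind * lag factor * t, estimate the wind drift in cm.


drift = v_wind * lag * t = 15 * 0.7 * 1.017 = 10.6785 m ≈ 1068 cm

1068 cm


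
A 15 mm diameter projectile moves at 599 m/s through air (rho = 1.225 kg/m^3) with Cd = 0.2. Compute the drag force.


A = pi*(d/2)^2 = pi*(15/2000)^2 = 1.76715e-04 m^2
Fd = 0.5*Cd*rho*A*v^2 = 0.5*0.2*1.225*1.76715e-04*599^2 = 7.767 N

7.767 N


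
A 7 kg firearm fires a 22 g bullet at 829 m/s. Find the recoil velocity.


v_recoil = m_p * v_p / m_gun = 0.022 * 829 / 7 = 2.605 m/s

2.605 m/s


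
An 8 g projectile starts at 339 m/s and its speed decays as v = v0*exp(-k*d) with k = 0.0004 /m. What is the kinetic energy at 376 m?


v = v0*exp(-k*d) = 339*exp(-0.0004*376) = 291.663 m/s
E = 0.5*m*v^2 = 0.5*0.008*291.663^2 = 340.3 J

340.3 J


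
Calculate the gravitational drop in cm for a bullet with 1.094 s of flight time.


drop = 0.5*g*t^2 = 0.5*9.81*1.094^2 = 5.87048 m ≈ 587 cm

587 cm


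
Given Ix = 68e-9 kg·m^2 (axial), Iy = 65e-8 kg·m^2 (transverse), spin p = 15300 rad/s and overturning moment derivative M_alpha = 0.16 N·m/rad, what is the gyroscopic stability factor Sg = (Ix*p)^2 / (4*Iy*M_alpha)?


Sg = Ix^2 * p^2 / (4 * Iy * M_alpha) = (68e-9)^2 * 15300^2 / (4 * 65e-8 * 0.16) = 2.602

2.602


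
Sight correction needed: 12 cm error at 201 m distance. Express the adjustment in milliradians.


1 mrad subtends 1 cm per 10 m of range, so adj = error_cm / (dist_m / 10) = 12 / (201/10) = 0.597 mrad

0.597 mrad


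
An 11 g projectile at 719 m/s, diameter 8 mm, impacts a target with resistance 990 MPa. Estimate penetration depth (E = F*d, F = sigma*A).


A = pi*(d/2)^2 = pi*(8/2)^2 = 50.2655 mm^2
E = 0.5*m*v^2 = 0.5*0.011*719^2 = 2843.29 J
depth = E/(sigma*A) = 2843.29 J / (990 MPa * 50.2655 mm^2) = 2843.29/(990 * 50.2655) m = 0.0571367 m ≈ 57.14 mm

57.14 mm


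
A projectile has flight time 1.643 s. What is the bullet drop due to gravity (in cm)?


drop = 0.5*g*t^2 = 0.5*9.81*1.643^2 = 13.2408 m ≈ 1324 cm

1324 cm


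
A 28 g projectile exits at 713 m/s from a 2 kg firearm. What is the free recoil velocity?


v_recoil = m_p * v_p / m_gun = 0.028 * 713 / 2 = 9.982 m/s

9.982 m/s


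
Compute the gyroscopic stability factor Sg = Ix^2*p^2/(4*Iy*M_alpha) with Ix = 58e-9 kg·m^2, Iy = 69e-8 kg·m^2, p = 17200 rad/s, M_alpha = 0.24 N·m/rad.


Sg = Ix^2 * p^2 / (4 * Iy * M_alpha) = (58e-9)^2 * 17200^2 / (4 * 69e-8 * 0.24) = 1.502

1.502


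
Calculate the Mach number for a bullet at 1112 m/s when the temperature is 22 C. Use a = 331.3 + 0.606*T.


a = 331.3 + 0.606*(22) = 344.632 m/s
M = v/a = 1112/344.632 = 3.227

3.227


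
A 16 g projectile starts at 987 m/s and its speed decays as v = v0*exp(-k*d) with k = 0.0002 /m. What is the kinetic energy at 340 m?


v = v0*exp(-k*d) = 987*exp(-0.0002*340) = 922.115 m/s
E = 0.5*m*v^2 = 0.5*0.016*922.115^2 = 6802 J

6802 J


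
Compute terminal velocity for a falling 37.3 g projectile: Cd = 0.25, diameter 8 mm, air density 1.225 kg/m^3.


A = pi*(d/2)^2 = pi*(8/2000)^2 = 5.02655e-05 m^2
vt = sqrt(2mg/(Cd*rho*A)) = sqrt(2*0.0373*9.81/(0.25 * 1.225 * 5.02655e-05)) = 218 m/s

218 m/s


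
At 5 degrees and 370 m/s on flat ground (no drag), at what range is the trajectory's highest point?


R = v0^2*sin(2*theta)/g = 370^2*sin(2*5°)/9.81 = 2423.29 m
apex_dist = R/2 = 2423.29/2 = 1212 m

1212 m


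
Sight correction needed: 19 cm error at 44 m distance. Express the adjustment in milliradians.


1 mrad subtends 1 cm per 10 m of range, so adj = error_cm / (dist_m / 10) = 19 / (44/10) = 4.318 mrad

4.318 mrad


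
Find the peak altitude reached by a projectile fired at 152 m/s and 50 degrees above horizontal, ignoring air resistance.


H = (v0*sin(theta))^2 / (2g) = (152*sin(50°))^2 / (2*9.81) = 691 m

691 m


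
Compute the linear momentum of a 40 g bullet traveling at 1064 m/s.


p = m*v = 0.04*1064 = 42.56 kg·m/s

42.56 kg·m/s


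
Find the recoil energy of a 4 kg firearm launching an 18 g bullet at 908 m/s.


v_r = m_p*v_p/m_gun = 0.018*908/4 = 4.086 m/s, E_r = 0.5*m_gun*v_r^2 = 0.5*4*4.086^2 = 33.39 J

33.39 J


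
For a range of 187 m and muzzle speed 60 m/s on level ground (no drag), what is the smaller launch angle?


sin(2*theta) = R*g/v0^2 = 187*9.81/60^2 = 0.509575, theta = arcsin(0.509575)/2 = 15.32°

15.32 degrees


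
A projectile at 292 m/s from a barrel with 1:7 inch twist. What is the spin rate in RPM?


twist_m = 7*0.0254 = 0.1778 m
spin = v/twist = 292/0.1778 = 1642.295 rev/s
RPM = spin*60 = 1642.295*60 ≈ 98538 RPM

98538 RPM


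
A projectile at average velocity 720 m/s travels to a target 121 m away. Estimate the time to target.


t = d/v = 121/720 = 0.1681 s

0.1681 s


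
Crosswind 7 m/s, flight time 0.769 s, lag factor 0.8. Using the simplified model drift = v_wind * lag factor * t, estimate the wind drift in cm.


drift = v_wind * lag * t = 7 * 0.8 * 0.769 = 4.3064 m ≈ 430.6 cm

430.6 cm


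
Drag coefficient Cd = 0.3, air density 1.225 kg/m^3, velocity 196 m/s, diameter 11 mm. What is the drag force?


A = pi*(d/2)^2 = pi*(11/2000)^2 = 9.50332e-05 m^2
Fd = 0.5*Cd*rho*A*v^2 = 0.5*0.3*1.225*9.50332e-05*196^2 = 0.6708 N

0.6708 N


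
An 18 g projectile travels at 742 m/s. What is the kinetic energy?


E = 0.5*m*v^2 = 0.5*0.018*742^2 = 4955 J

4955 J
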